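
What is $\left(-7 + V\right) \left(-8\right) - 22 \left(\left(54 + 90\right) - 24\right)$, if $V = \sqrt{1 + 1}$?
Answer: $-2584 - 8 \sqrt{2} \approx -2595.3$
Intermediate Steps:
$V = \sqrt{2} \approx 1.4142$
$\left(-7 + V\right) \left(-8\right) - 22 \left(\left(54 + 90\right) - 24\right) = \left(-7 + \sqrt{2}\right) \left(-8\right) - 22 \left(\left(54 + 90\right) - 24\right) = \left(56 - 8 \sqrt{2}\right) - 22 \left(144 - 24\right) = \left(56 - 8 \sqrt{2}\right) - 2640 = -2584 - 8 \sqrt{2}$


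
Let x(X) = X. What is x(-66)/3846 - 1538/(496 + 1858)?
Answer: -505876/754457 ≈ -0.67052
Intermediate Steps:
x(-66)/3846 - 1538/(496 + 1858) = -66/3846 - 1538/(496 + 1858) = -66*1/3846 - 1538/2354 = -11/641 - 1538*1/2354 = -11/641 - 769/1177 = -505876/754457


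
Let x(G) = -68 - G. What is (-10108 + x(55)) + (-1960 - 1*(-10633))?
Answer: -1558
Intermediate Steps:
(-10108 + x(55)) + (-1960 - 1*(-10633)) = (-10108 + (-68 - 1*55)) + (-1960 - 1*(-10633)) = (-10108 + (-68 - 55)) + (-1960 + 10633) = (-10108 - 123) + 8673 = -10231 + 8673 = -1558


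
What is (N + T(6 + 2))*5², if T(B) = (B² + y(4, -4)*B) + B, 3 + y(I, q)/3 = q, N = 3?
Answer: -2325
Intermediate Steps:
y(I, q) = -9 + 3*q
T(B) = B² - 20*B (T(B) = (B² + (-9 + 3*(-4))*B) + B = (B² + (-9 - 12)*B) + B = (B² - 21*B) + B = B² - 20*B)
(N + T(6 + 2))*5² = (3 + (6 + 2)*(-20 + (6 + 2)))*5² = (3 + 8*(-20 + 8))*25 = (3 + 8*(-12))*25 = (3 - 96)*25 = -93*25 = -2325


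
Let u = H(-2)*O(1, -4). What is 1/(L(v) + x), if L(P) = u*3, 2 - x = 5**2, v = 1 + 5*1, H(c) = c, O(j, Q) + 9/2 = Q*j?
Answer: 1/28 ≈ 0.035714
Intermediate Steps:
O(j, Q) = -9/2 + Q*j
v = 6 (v = 1 + 5 = 6)
u = 17 (u = -2*(-9/2 - 4*1) = -2*(-9/2 - 4) = -2*(-17/2) = 17)
x = -23 (x = 2 - 1*5**2 = 2 - 1*25 = 2 - 25 = -23)
L(P) = 51 (L(P) = 17*3 = 51)
1/(L(v) + x) = 1/(51 - 23) = 1/28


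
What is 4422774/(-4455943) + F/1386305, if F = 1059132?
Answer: -1411881888594/6177296060615 ≈ -0.22856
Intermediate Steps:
4422774/(-4455943) + F/1386305 = 4422774/(-4455943) + 1059132/1386305 = 4422774*(-1/4455943) + 1059132*(1/1386305) = -4422774/4455943 + 1059132/1386305 = -1411881888594/6177296060615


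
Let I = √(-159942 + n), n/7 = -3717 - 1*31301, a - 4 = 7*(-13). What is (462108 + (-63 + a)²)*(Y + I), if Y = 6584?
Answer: 3190659072 + 969216*I*√101267 ≈ 3.1907e+9 + 3.0843e+8*I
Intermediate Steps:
a = -87 (a = 4 + 7*(-13) = 4 - 91 = -87)
n = -245126 (n = 7*(-3717 - 1*31301) = 7*(-3717 - 31301) = 7*(-35018) = -245126)
I = 2*I*√101267 (I = √(-159942 - 245126) = √(-405068) = 2*I*√101267 ≈ 636.45*I)
(462108 + (-63 + a)²)*(Y + I) = (462108 + (-63 - 87)²)*(6584 + 2*I*√101267) = (462108 + (-150)²)*(6584 + 2*I*√101267) = (462108 + 22500)*(6584 + 2*I*√101267) = 484608*(6584 + 2*I*√101267) = 3190659072 + 969216*I*√101267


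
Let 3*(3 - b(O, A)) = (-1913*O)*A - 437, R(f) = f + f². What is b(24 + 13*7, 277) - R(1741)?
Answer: 51840595/3 ≈ 1.7280e+7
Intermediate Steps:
b(O, A) = 446/3 + 1913*A*O/3 (b(O, A) = 3 - ((-1913*O)*A - 437)/3 = 3 - (-1913*A*O - 437)/3 = 3 - (-437 - 1913*A*O)/3 = 3 + (437/3 + 1913*A*O/3) = 446/3 + 1913*A*O/3)
b(24 + 13*7, 277) - R(1741) = (446/3 + (1913/3)*277*(24 + 13*7)) - 1741*(1 + 1741) = (446/3 + (1913/3)*277*(24 + 91)) - 1741*1742 = (446/3 + (1913/3)*277*115) - 1*3032822 = (446/3 + 60938615/3) - 3032822 = 60939061/3 - 3032822 = 51840595/3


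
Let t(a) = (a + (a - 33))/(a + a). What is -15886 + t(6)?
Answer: -63551/4 ≈ -15888.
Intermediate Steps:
t(a) = (-33 + 2*a)/(2*a) (t(a) = (a + (-33 + a))/((2*a)) = (-33 + 2*a)*(1/(2*a)) = (-33 + 2*a)/(2*a))
-15886 + t(6) = -15886 + (-33/2 + 6)/6 = -15886 + (⅙)*(-21/2) = -15886 - 7/4 = -63551/4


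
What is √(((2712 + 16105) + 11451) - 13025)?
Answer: √17243 ≈ 131.31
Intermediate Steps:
√(((2712 + 16105) + 11451) - 13025) = √((18817 + 11451) - 13025) = √(30268 - 13025) = √17243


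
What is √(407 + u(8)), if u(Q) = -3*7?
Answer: √386 ≈ 19.647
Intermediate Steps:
u(Q) = -21
√(407 + u(8)) = √(407 - 21) = √386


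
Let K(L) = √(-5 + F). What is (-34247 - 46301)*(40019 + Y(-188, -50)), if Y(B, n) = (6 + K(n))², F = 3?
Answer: -3226189044 - 966576*I*√2 ≈ -3.2262e+9 - 1.3669e+6*I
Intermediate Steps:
K(L) = I*√2 (K(L) = √(-5 + 3) = √(-2) = I*√2)
Y(B, n) = (6 + I*√2)²
(-34247 - 46301)*(40019 + Y(-188, -50)) = (-34247 - 46301)*(40019 + (6 + I*√2)²) = -80548*(40019 + (6 + I*√2)²) = -3223450412 - 80548*(6 + I*√2)²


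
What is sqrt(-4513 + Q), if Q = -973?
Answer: I*sqrt(5486) ≈ 74.068*I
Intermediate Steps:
sqrt(-4513 + Q) = sqrt(-4513 - 973) = sqrt(-5486) = I*sqrt(5486)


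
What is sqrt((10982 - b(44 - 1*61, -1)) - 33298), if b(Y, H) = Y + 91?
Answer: I*sqrt(22390) ≈ 149.63*I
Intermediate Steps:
b(Y, H) = 91 + Y
sqrt((10982 - b(44 - 1*61, -1)) - 33298) = sqrt((10982 - (91 + (44 - 1*61))) - 33298) = sqrt((10982 - (91 + (44 - 61))) - 33298) = sqrt((10982 - (91 - 17)) - 33298) = sqrt((10982 - 1*74) - 33298) = sqrt((10982 - 74) - 33298) = sqrt(10908 - 33298) = sqrt(-22390) = I*sqrt(22390)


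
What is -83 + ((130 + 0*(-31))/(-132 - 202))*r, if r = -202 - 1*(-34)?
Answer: -2941/167 ≈ -17.611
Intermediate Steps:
r = -168 (r = -202 + 34 = -168)
-83 + ((130 + 0*(-31))/(-132 - 202))*r = -83 + ((130 + 0*(-31))/(-132 - 202))*(-168) = -83 + ((130 + 0)/(-334))*(-168) = -83 + (130*(-1/334))*(-168) = -83 - 65/167*(-168) = -83 + 10920/167 = -2941/167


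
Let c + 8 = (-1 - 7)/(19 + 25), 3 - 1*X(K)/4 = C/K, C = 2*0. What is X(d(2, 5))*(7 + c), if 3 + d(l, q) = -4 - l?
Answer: -156/11 ≈ -14.182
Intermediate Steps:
d(l, q) = -7 - l (d(l, q) = -3 + (-4 - l) = -7 - l)
C = 0
X(K) = 12 (X(K) = 12 - 0/K = 12 - 4*0 = 12 + 0 = 12)
c = -90/11 (c = -8 + (-1 - 7)/(19 + 25) = -8 - 8/44 = -8 - 8*1/44 = -8 - 2/11 = -90/11 ≈ -8.1818)
X(d(2, 5))*(7 + c) = 12*(7 - 90/11) = 12*(-13/11) = -156/11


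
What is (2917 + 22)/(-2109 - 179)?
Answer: -2939/2288 ≈ -1.2845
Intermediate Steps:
(2917 + 22)/(-2109 - 179) = 2939/(-2288) = 2939*(-1/2288) = -2939/2288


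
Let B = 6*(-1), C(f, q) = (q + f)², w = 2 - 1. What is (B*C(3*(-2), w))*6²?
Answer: -5400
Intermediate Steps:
w = 1
C(f, q) = (f + q)²
B = -6
(B*C(3*(-2), w))*6² = -6*(3*(-2) + 1)²*6² = -6*(-6 + 1)²*36 = -6*(-5)²*36 = -6*25*36 = -150*36 = -5400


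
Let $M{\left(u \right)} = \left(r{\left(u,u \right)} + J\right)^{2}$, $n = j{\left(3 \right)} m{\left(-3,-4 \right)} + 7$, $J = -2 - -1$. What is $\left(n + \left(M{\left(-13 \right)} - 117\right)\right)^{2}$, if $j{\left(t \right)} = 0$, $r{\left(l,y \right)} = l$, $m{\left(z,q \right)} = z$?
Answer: $7396$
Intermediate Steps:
$J = -1$ ($J = -2 + 1 = -1$)
$n = 7$ ($n = 0 \left(-3\right) + 7 = 0 + 7 = 7$)
$M{\left(u \right)} = \left(-1 + u\right)^{2}$ ($M{\left(u \right)} = \left(u - 1\right)^{2} = \left(-1 + u\right)^{2}$)
$\left(n + \left(M{\left(-13 \right)} - 117\right)\right)^{2} = \left(7 - \left(117 - \left(-1 - 13\right)^{2}\right)\right)^{2} = \left(7 - \left(117 - \left(-14\right)^{2}\right)\right)^{2} = \left(7 + \left(196 - 117\right)\right)^{2} = \left(7 + 79\right)^{2} = 86^{2} = 7396$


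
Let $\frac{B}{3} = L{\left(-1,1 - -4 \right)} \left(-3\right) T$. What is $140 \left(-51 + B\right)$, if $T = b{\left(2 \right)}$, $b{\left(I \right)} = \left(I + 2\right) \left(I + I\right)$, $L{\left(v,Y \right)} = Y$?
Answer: $-107940$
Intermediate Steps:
$b{\left(I \right)} = 2 I \left(2 + I\right)$ ($b{\left(I \right)} = \left(2 + I\right) 2 I = 2 I \left(2 + I\right)$)
$T = 16$ ($T = 2 \cdot 2 \left(2 + 2\right) = 2 \cdot 2 \cdot 4 = 16$)
$B = -720$ ($B = 3 \left(1 - -4\right) \left(-3\right) 16 = 3 \left(1 + 4\right) \left(-3\right) 16 = 3 \cdot 5 \left(-3\right) 16 = 3 \left(\left(-15\right) 16\right) = 3 \left(-240\right) = -720$)
$140 \left(-51 + B\right) = 140 \left(-51 - 720\right) = 140 \left(-771\right) = -107940$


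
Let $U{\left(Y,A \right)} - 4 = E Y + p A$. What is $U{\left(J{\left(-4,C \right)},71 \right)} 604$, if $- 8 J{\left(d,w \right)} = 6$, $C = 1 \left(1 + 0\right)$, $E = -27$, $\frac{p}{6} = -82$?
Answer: $-21084281$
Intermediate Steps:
$p = -492$ ($p = 6 \left(-82\right) = -492$)
$C = 1$ ($C = 1 \cdot 1 = 1$)
$J{\left(d,w \right)} = - \frac{3}{4}$ ($J{\left(d,w \right)} = \left(- \frac{1}{8}\right) 6 = - \frac{3}{4}$)
$U{\left(Y,A \right)} = 4 - 492 A - 27 Y$ ($U{\left(Y,A \right)} = 4 - \left(27 Y + 492 A\right) = 4 - 492 A - 27 Y$)
$U{\left(J{\left(-4,C \right)},71 \right)} 604 = \left(4 - 34932 - - \frac{81}{4}\right) 604 = \left(4 - 34932 + \frac{81}{4}\right) 604 = \left(- \frac{139631}{4}\right) 604 = -21084281$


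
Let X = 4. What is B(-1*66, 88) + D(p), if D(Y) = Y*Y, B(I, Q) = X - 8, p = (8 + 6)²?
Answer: 38412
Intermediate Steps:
p = 196 (p = 14² = 196)
B(I, Q) = -4 (B(I, Q) = 4 - 8 = -4)
D(Y) = Y²
B(-1*66, 88) + D(p) = -4 + 196² = -4 + 38416 = 38412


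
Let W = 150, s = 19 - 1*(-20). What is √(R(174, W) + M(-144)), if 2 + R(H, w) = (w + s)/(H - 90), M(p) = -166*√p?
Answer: √(1 - 7968*I)/2 ≈ 31.561 - 31.557*I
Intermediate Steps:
s = 39 (s = 19 + 20 = 39)
R(H, w) = -2 + (39 + w)/(-90 + H) (R(H, w) = -2 + (w + 39)/(H - 90) = -2 + (39 + w)/(-90 + H))
√(R(174, W) + M(-144)) = √((219 + 150 - 2*174)/(-90 + 174) - 1992*I) = √((219 + 150 - 348)/84 - 1992*I) = √((1/84)*21 - 1992*I) = √(¼ - 1992*I)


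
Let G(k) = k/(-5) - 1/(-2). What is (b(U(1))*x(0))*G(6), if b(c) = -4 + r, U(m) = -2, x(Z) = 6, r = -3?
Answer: 147/5 ≈ 29.400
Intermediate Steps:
G(k) = ½ - k/5 (G(k) = k*(-⅕) - 1*(-½) = -k/5 + ½ = ½ - k/5)
b(c) = -7 (b(c) = -4 - 3 = -7)
(b(U(1))*x(0))*G(6) = (-7*6)*(½ - ⅕*6) = -42*(½ - 6/5) = -42*(-7/10) = 147/5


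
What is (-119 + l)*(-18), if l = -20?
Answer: 2502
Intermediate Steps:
(-119 + l)*(-18) = (-119 - 20)*(-18) = -139*(-18) = 2502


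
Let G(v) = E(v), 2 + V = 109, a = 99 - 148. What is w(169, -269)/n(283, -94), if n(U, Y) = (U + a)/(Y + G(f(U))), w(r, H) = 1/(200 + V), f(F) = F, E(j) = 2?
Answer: -46/35919 ≈ -0.0012807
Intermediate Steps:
a = -49
V = 107 (V = -2 + 109 = 107)
G(v) = 2
w(r, H) = 1/307 (w(r, H) = 1/(200 + 107) = 1/307)
n(U, Y) = (-49 + U)/(2 + Y) (n(U, Y) = (U - 49)/(Y + 2) = (-49 + U)/(2 + Y))
w(169, -269)/n(283, -94) = 1/(307*(((-49 + 283)/(2 - 94)))) = 1/(307*((234/(-92)))) = 1/(307*((-1/92*234))) = 1/(307*(-117/46)) = (1/307)*(-46/117) = -46/35919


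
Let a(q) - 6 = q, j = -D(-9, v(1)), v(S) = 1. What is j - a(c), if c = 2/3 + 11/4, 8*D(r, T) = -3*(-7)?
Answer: -289/24 ≈ -12.042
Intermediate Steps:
D(r, T) = 21/8 (D(r, T) = (-3*(-7))/8 = (⅛)*21 = 21/8)
c = 41/12 (c = 2*(⅓) + 11*(¼) = ⅔ + 11/4 = 41/12 ≈ 3.4167)
j = -21/8 (j = -1*21/8 = -21/8 ≈ -2.6250)
a(q) = 6 + q
j - a(c) = -21/8 - (6 + 41/12) = -21/8 - 1*113/12 = -21/8 - 113/12 = -289/24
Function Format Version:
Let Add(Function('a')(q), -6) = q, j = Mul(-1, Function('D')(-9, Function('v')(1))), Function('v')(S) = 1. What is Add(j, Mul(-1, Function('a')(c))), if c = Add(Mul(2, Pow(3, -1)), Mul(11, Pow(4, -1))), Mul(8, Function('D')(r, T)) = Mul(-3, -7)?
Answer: Rational(-289, 24) ≈ -12.042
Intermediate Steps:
Function('D')(r, T) = Rational(21, 8) (Function('D')(r, T) = Mul(Rational(1, 8), Mul(-3, -7)) = Mul(Rational(1, 8), 21) = Rational(21, 8))
c = Rational(41, 12) (c = Add(Mul(2, Rational(1, 3)), Mul(11, Rational(1, 4))) = Add(Rational(2, 3), Rational(11, 4)) = Rational(41, 12) ≈ 3.4167)
j = Rational(-21, 8) (j = Mul(-1, Rational(21, 8)) = Rational(-21, 8) ≈ -2.6250)
Function('a')(q) = Add(6, q)
Add(j, Mul(-1, Function('a')(c))) = Add(Rational(-21, 8), Mul(-1, Add(6, Rational(41, 12)))) = Add(Rational(-21, 8), Mul(-1, Rational(113, 12))) = Add(Rational(-21, 8), Rational(-113, 12)) = Rational(-289, 24)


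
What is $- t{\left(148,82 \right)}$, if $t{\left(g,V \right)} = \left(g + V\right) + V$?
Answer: $-312$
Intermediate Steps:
$t{\left(g,V \right)} = g + 2 V$ ($t{\left(g,V \right)} = \left(V + g\right) + V = g + 2 V$)
$- t{\left(148,82 \right)} = - (148 + 2 \cdot 82) = - (148 + 164) = \left(-1\right) 312 = -312$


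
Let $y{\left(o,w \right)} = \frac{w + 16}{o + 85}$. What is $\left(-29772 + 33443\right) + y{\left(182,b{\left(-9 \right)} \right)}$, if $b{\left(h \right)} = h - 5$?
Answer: $\frac{980159}{267} \approx 3671.0$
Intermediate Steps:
$b{\left(h \right)} = -5 + h$
$y{\left(o,w \right)} = \frac{16 + w}{85 + o}$
$\left(-29772 + 33443\right) + y{\left(182,b{\left(-9 \right)} \right)} = \left(-29772 + 33443\right) + \frac{16 - 14}{85 + 182} = 3671 + \frac{16 - 14}{267} = 3671 + \frac{1}{267} \cdot 2 = 3671 + \frac{2}{267} = \frac{980159}{267}$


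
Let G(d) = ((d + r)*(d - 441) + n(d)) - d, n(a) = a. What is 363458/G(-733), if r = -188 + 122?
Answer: 181729/469013 ≈ 0.38747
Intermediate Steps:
r = -66
G(d) = (-441 + d)*(-66 + d) (G(d) = ((d - 66)*(d - 441) + d) - d = ((-66 + d)*(-441 + d) + d) - d = ((-441 + d)*(-66 + d) + d) - d = (d + (-441 + d)*(-66 + d)) - d = (-441 + d)*(-66 + d))
363458/G(-733) = 363458/(29106 + (-733)² - 507*(-733)) = 363458/(29106 + 537289 + 371631) = 363458/938026 = 363458*(1/938026) = 181729/469013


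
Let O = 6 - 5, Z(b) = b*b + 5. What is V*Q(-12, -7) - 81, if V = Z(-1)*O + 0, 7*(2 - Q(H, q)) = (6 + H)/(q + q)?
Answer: -3399/49 ≈ -69.367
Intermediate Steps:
Z(b) = 5 + b² (Z(b) = b² + 5 = 5 + b²)
O = 1
Q(H, q) = 2 - (6 + H)/(14*q) (Q(H, q) = 2 - (6 + H)/(7*(q + q)) = 2 - (6 + H)/(7*(2*q)) = 2 - (6 + H)*1/(2*q)/7 = 2 - (6 + H)/(14*q))
V = 6 (V = (5 + (-1)²)*1 + 0 = (5 + 1)*1 + 0 = 6*1 + 0 = 6 + 0 = 6)
V*Q(-12, -7) - 81 = 6*((1/14)*(-6 - 1*(-12) + 28*(-7))/(-7)) - 81 = 6*((1/14)*(-⅐)*(-6 + 12 - 196)) - 81 = 6*((1/14)*(-⅐)*(-190)) - 81 = 6*(95/49) - 81 = 570/49 - 81 = -3399/49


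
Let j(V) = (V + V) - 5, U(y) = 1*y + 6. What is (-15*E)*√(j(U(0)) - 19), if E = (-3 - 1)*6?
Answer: 720*I*√3 ≈ 1247.1*I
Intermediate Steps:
U(y) = 6 + y (U(y) = y + 6 = 6 + y)
j(V) = -5 + 2*V (j(V) = 2*V - 5 = -5 + 2*V)
E = -24 (E = -4*6 = -24)
(-15*E)*√(j(U(0)) - 19) = (-15*(-24))*√((-5 + 2*(6 + 0)) - 19) = 360*√((-5 + 2*6) - 19) = 360*√((-5 + 12) - 19) = 360*√(7 - 19) = 360*√(-12) = 360*(2*I*√3) = 720*I*√3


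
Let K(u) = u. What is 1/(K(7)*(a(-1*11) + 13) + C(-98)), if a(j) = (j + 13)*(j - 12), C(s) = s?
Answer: -1/329 ≈ -0.0030395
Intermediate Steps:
a(j) = (-12 + j)*(13 + j) (a(j) = (13 + j)*(-12 + j) = (-12 + j)*(13 + j))
1/(K(7)*(a(-1*11) + 13) + C(-98)) = 1/(7*((-156 - 1*11 + (-1*11)**2) + 13) - 98) = 1/(7*((-156 - 11 + (-11)**2) + 13) - 98) = 1/(7*((-156 - 11 + 121) + 13) - 98) = 1/(7*(-46 + 13) - 98) = 1/(7*(-33) - 98) = 1/(-231 - 98) = 1/(-329) = -1/329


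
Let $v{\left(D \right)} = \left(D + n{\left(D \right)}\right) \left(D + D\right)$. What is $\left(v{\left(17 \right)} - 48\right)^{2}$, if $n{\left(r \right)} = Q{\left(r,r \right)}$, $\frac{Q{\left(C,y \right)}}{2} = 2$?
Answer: $443556$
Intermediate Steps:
$Q{\left(C,y \right)} = 4$ ($Q{\left(C,y \right)} = 2 \cdot 2 = 4$)
$n{\left(r \right)} = 4$
$v{\left(D \right)} = 2 D \left(4 + D\right)$ ($v{\left(D \right)} = \left(D + 4\right) \left(D + D\right) = \left(4 + D\right) 2 D = 2 D \left(4 + D\right)$)
$\left(v{\left(17 \right)} - 48\right)^{2} = \left(2 \cdot 17 \left(4 + 17\right) - 48\right)^{2} = \left(2 \cdot 17 \cdot 21 - 48\right)^{2} = \left(714 - 48\right)^{2} = 666^{2} = 443556$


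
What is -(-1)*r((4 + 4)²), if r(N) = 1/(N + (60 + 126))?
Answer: 1/250 ≈ 0.0040000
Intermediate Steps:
r(N) = 1/(186 + N) (r(N) = 1/(N + 186) = 1/(186 + N))
-(-1)*r((4 + 4)²) = -(-1)/(186 + (4 + 4)²) = -(-1)/(186 + 8²) = -(-1)/(186 + 64) = -(-1)/250 = -1*(-1/250) = 1/250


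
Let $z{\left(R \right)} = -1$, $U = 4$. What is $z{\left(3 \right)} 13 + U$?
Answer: $-9$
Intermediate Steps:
$z{\left(3 \right)} 13 + U = \left(-1\right) 13 + 4 = -13 + 4 = -9$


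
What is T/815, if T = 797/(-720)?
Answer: -797/586800 ≈ -0.0013582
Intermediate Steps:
T = -797/720 (T = 797*(-1/720) = -797/720 ≈ -1.1069)
T/815 = -797/720/815 = -797/720*1/815 = -797/586800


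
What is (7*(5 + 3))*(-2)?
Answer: -112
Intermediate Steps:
(7*(5 + 3))*(-2) = (7*8)*(-2) = 56*(-2) = -112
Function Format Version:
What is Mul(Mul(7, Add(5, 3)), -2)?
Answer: -112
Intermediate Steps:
Mul(Mul(7, Add(5, 3)), -2) = Mul(Mul(7, 8), -2) = Mul(56, -2) = -112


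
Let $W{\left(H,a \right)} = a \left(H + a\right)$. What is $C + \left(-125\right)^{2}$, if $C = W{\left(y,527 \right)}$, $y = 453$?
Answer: $532085$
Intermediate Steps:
$C = 516460$ ($C = 527 \left(453 + 527\right) = 527 \cdot 980 = 516460$)
$C + \left(-125\right)^{2} = 516460 + \left(-125\right)^{2} = 516460 + 15625 = 532085$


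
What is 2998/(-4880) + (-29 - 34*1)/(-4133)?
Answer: -6041647/10084520 ≈ -0.59910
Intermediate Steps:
2998/(-4880) + (-29 - 34*1)/(-4133) = 2998*(-1/4880) + (-29 - 34)*(-1/4133) = -1499/2440 - 63*(-1/4133) = -1499/2440 + 63/4133 = -6041647/10084520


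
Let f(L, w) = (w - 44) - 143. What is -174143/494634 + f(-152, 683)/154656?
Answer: -138994382/398427687 ≈ -0.34886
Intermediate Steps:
f(L, w) = -187 + w (f(L, w) = (-44 + w) - 143 = -187 + w)
-174143/494634 + f(-152, 683)/154656 = -174143/494634 + (-187 + 683)/154656 = -174143*1/494634 + 496*(1/154656) = -174143/494634 + 31/9666 = -138994382/398427687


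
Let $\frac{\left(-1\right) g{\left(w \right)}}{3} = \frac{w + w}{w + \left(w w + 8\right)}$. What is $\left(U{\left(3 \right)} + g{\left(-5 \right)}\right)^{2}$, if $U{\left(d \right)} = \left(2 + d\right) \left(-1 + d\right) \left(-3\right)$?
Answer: $\frac{164025}{196} \approx 836.86$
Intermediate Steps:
$U{\left(d \right)} = \left(2 + d\right) \left(3 - 3 d\right)$
$g{\left(w \right)} = - \frac{6 w}{8 + w + w^{2}}$ ($g{\left(w \right)} = - 3 \frac{w + w}{w + \left(w w + 8\right)} = - 3 \frac{2 w}{w + \left(w^{2} + 8\right)} = - 3 \frac{2 w}{w + \left(8 + w^{2}\right)} = - 3 \frac{2 w}{8 + w + w^{2}} = - \frac{6 w}{8 + w + w^{2}}$)
$\left(U{\left(3 \right)} + g{\left(-5 \right)}\right)^{2} = \left(\left(6 - 9 - 3 \cdot 3^{2}\right) - - \frac{30}{8 - 5 + \left(-5\right)^{2}}\right)^{2} = \left(\left(6 - 9 - 27\right) - - \frac{30}{8 - 5 + 25}\right)^{2} = \left(\left(6 - 9 - 27\right) - - \frac{30}{28}\right)^{2} = \left(-30 - \left(-30\right) \frac{1}{28}\right)^{2} = \left(-30 + \frac{15}{14}\right)^{2} = \left(- \frac{405}{14}\right)^{2} = \frac{164025}{196}$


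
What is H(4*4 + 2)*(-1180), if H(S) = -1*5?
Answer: 5900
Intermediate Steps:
H(S) = -5
H(4*4 + 2)*(-1180) = -5*(-1180) = 5900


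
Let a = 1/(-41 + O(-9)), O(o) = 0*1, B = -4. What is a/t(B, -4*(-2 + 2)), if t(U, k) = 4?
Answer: -1/164 ≈ -0.0060976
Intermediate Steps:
O(o) = 0
a = -1/41 (a = 1/(-41 + 0) = 1/(-41) = -1/41 ≈ -0.024390)
a/t(B, -4*(-2 + 2)) = -1/41/4 = -1/41*¼ = -1/164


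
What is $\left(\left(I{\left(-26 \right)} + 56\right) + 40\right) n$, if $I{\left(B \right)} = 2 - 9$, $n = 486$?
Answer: $43254$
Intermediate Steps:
$I{\left(B \right)} = -7$
$\left(\left(I{\left(-26 \right)} + 56\right) + 40\right) n = \left(\left(-7 + 56\right) + 40\right) 486 = \left(49 + 40\right) 486 = 89 \cdot 486 = 43254$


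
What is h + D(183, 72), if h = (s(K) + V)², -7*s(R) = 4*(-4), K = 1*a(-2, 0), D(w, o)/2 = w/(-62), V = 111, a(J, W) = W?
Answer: 19485352/1519 ≈ 12828.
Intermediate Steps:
D(w, o) = -w/31 (D(w, o) = 2*(w/(-62)) = 2*(w*(-1/62)) = 2*(-w/62) = -w/31)
K = 0 (K = 1*0 = 0)
s(R) = 16/7 (s(R) = -4*(-4)/7 = -⅐*(-16) = 16/7)
h = 628849/49 (h = (16/7 + 111)² = (793/7)² = 628849/49 ≈ 12834.)
h + D(183, 72) = 628849/49 - 1/31*183 = 628849/49 - 183/31 = 19485352/1519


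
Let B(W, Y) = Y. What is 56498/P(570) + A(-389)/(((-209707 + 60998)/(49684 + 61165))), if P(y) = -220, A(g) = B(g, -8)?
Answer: -373030311/1487090 ≈ -250.85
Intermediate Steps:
A(g) = -8
56498/P(570) + A(-389)/(((-209707 + 60998)/(49684 + 61165))) = 56498/(-220) - 8*(49684 + 61165)/(-209707 + 60998) = 56498*(-1/220) - 8/((-148709/110849)) = -28249/110 - 8/((-148709*1/110849)) = -28249/110 - 8/(-148709/110849) = -28249/110 - 8*(-110849/148709) = -28249/110 + 886792/148709 = -373030311/1487090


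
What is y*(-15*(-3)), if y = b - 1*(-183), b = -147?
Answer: 1620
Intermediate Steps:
y = 36 (y = -147 - 1*(-183) = -147 + 183 = 36)
y*(-15*(-3)) = 36*(-15*(-3)) = 36*45 = 1620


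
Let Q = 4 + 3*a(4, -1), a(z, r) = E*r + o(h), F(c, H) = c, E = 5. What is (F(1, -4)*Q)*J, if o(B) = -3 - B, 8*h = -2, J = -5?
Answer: 385/4 ≈ 96.250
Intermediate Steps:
h = -¼ (h = (⅛)*(-2) = -¼ ≈ -0.25000)
a(z, r) = -11/4 + 5*r (a(z, r) = 5*r + (-3 - 1*(-¼)) = 5*r + (-3 + ¼) = 5*r - 11/4 = -11/4 + 5*r)
Q = -77/4 (Q = 4 + 3*(-11/4 + 5*(-1)) = 4 + 3*(-11/4 - 5) = 4 + 3*(-31/4) = 4 - 93/4 = -77/4 ≈ -19.250)
(F(1, -4)*Q)*J = (1*(-77/4))*(-5) = -77/4*(-5) = 385/4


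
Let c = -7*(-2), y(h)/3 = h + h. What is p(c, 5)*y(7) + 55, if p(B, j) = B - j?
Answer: 433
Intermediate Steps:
y(h) = 6*h (y(h) = 3*(h + h) = 3*(2*h) = 6*h)
c = 14
p(c, 5)*y(7) + 55 = (14 - 1*5)*(6*7) + 55 = (14 - 5)*42 + 55 = 9*42 + 55 = 378 + 55 = 433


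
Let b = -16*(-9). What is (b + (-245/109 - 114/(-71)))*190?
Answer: 210794930/7739 ≈ 27238.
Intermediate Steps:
b = 144
(b + (-245/109 - 114/(-71)))*190 = (144 + (-245/109 - 114/(-71)))*190 = (144 + (-245*1/109 - 114*(-1/71)))*190 = (144 + (-245/109 + 114/71))*190 = (144 - 4969/7739)*190 = (1109447/7739)*190 = 210794930/7739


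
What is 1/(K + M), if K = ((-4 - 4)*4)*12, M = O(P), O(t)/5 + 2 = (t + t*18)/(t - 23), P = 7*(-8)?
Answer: -79/25806 ≈ -0.0030613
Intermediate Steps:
P = -56
O(t) = -10 + 95*t/(-23 + t) (O(t) = -10 + 5*((t + t*18)/(t - 23)) = -10 + 5*((t + 18*t)/(-23 + t)) = -10 + 5*((19*t)/(-23 + t)) = -10 + 5*(19*t/(-23 + t)) = -10 + 95*t/(-23 + t))
M = 4530/79 (M = 5*(46 + 17*(-56))/(-23 - 56) = 5*(46 - 952)/(-79) = 5*(-1/79)*(-906) = 4530/79 ≈ 57.342)
K = -384 (K = -8*4*12 = -32*12 = -384)
1/(K + M) = 1/(-384 + 4530/79) = 1/(-25806/79) = -79/25806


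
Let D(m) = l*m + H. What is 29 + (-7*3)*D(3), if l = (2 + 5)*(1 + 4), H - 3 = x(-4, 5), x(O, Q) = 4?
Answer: -2323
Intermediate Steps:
H = 7 (H = 3 + 4 = 7)
l = 35 (l = 7*5 = 35)
D(m) = 7 + 35*m (D(m) = 35*m + 7 = 7 + 35*m)
29 + (-7*3)*D(3) = 29 + (-7*3)*(7 + 35*3) = 29 - 21*(7 + 105) = 29 - 21*112 = 29 - 2352 = -2323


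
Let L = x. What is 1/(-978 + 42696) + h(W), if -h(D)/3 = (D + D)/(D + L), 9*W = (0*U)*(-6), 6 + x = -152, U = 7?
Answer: 1/41718 ≈ 2.3970e-5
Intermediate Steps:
x = -158 (x = -6 - 152 = -158)
L = -158
W = 0 (W = ((0*7)*(-6))/9 = (0*(-6))/9 = (⅑)*0 = 0)
h(D) = -6*D/(-158 + D) (h(D) = -3*(D + D)/(D - 158) = -3*2*D/(-158 + D) = -6*D/(-158 + D))
1/(-978 + 42696) + h(W) = 1/(-978 + 42696) - 6*0/(-158 + 0) = 1/41718 - 6*0/(-158) = 1/41718 - 6*0*(-1/158) = 1/41718 + 0 = 1/41718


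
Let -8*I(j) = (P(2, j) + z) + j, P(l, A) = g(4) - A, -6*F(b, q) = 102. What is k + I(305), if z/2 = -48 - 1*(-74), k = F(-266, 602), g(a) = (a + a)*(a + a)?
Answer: -63/2 ≈ -31.500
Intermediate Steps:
F(b, q) = -17 (F(b, q) = -⅙*102 = -17)
g(a) = 4*a² (g(a) = (2*a)*(2*a) = 4*a²)
k = -17
P(l, A) = 64 - A (P(l, A) = 4*4² - A = 4*16 - A = 64 - A)
z = 52 (z = 2*(-48 - 1*(-74)) = 2*(-48 + 74) = 2*26 = 52)
I(j) = -29/2 (I(j) = -(((64 - j) + 52) + j)/8 = -((116 - j) + j)/8 = -⅛*116 = -29/2)
k + I(305) = -17 - 29/2 = -63/2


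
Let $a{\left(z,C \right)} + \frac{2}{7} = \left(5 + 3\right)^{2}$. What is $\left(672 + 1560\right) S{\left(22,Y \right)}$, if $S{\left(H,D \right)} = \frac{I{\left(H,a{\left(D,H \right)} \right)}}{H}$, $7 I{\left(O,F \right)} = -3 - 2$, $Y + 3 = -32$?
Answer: $- \frac{5580}{77} \approx -72.468$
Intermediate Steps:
$Y = -35$ ($Y = -3 - 32 = -35$)
$a{\left(z,C \right)} = \frac{446}{7}$ ($a{\left(z,C \right)} = - \frac{2}{7} + \left(5 + 3\right)^{2} = - \frac{2}{7} + 8^{2} = - \frac{2}{7} + 64 = \frac{446}{7}$)
$I{\left(O,F \right)} = - \frac{5}{7}$ ($I{\left(O,F \right)} = \frac{-3 - 2}{7} = \frac{1}{7} \left(-5\right) = - \frac{5}{7}$)
$S{\left(H,D \right)} = - \frac{5}{7 H}$
$\left(672 + 1560\right) S{\left(22,Y \right)} = \left(672 + 1560\right) \left(- \frac{5}{7 \cdot 22}\right) = 2232 \left(\left(- \frac{5}{7}\right) \frac{1}{22}\right) = 2232 \left(- \frac{5}{154}\right) = - \frac{5580}{77}$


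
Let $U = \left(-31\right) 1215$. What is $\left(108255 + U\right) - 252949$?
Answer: $-182359$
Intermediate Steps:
$U = -37665$
$\left(108255 + U\right) - 252949 = \left(108255 - 37665\right) - 252949 = 70590 - 252949 = -182359$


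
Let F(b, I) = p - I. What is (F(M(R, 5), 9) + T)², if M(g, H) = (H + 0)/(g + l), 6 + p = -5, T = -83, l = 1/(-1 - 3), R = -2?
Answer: 10609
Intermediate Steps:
l = -¼ (l = 1/(-4) = -¼ ≈ -0.25000)
p = -11 (p = -6 - 5 = -11)
M(g, H) = H/(-¼ + g) (M(g, H) = (H + 0)/(g - ¼) = H/(-¼ + g))
F(b, I) = -11 - I
(F(M(R, 5), 9) + T)² = ((-11 - 1*9) - 83)² = ((-11 - 9) - 83)² = (-20 - 83)² = (-103)² = 10609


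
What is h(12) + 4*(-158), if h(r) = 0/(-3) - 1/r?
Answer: -7585/12 ≈ -632.08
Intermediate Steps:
h(r) = -1/r (h(r) = 0*(-⅓) - 1/r = 0 - 1/r = -1/r)
h(12) + 4*(-158) = -1/12 + 4*(-158) = -1*1/12 - 632 = -1/12 - 632 = -7585/12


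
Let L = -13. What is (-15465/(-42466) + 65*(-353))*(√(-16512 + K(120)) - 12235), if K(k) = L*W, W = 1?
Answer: 11921379082675/42466 - 4871834525*I*√661/42466 ≈ 2.8073e+8 - 2.9495e+6*I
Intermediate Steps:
K(k) = -13 (K(k) = -13*1 = -13)
(-15465/(-42466) + 65*(-353))*(√(-16512 + K(120)) - 12235) = (-15465/(-42466) + 65*(-353))*(√(-16512 - 13) - 12235) = (-15465*(-1/42466) - 22945)*(√(-16525) - 12235) = (15465/42466 - 22945)*(5*I*√661 - 12235) = -974366905*(-12235 + 5*I*√661)/42466 = 11921379082675/42466 - 4871834525*I*√661/42466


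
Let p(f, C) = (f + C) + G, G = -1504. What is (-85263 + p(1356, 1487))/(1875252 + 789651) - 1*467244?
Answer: -1245160021256/2664903 ≈ -4.6724e+5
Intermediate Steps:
p(f, C) = -1504 + C + f (p(f, C) = (f + C) - 1504 = (C + f) - 1504 = -1504 + C + f)
(-85263 + p(1356, 1487))/(1875252 + 789651) - 1*467244 = (-85263 + (-1504 + 1487 + 1356))/(1875252 + 789651) - 1*467244 = (-85263 + 1339)/2664903 - 467244 = -83924*1/2664903 - 467244 = -83924/2664903 - 467244 = -1245160021256/2664903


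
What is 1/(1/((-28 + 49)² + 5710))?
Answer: 6151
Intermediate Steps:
1/(1/((-28 + 49)² + 5710)) = 1/(1/(21² + 5710)) = 1/(1/(441 + 5710)) = 1/(1/6151) = 6151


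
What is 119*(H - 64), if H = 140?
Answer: 9044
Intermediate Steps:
119*(H - 64) = 119*(140 - 64) = 119*76 = 9044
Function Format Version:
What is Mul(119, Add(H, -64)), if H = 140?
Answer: 9044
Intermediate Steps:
Mul(119, Add(H, -64)) = Mul(119, Add(140, -64)) = Mul(119, 76) = 9044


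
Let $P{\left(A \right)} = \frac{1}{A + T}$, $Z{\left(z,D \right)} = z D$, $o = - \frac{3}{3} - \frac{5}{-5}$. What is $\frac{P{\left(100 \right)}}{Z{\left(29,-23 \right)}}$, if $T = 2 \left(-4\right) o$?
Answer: $- \frac{1}{66700} \approx -1.4993 \cdot 10^{-5}$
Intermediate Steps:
$o = 0$ ($o = \left(-3\right) \frac{1}{3} - -1 = -1 + 1 = 0$)
$Z{\left(z,D \right)} = D z$
$T = 0$ ($T = 2 \left(-4\right) 0 = \left(-8\right) 0 = 0$)
$P{\left(A \right)} = \frac{1}{A}$ ($P{\left(A \right)} = \frac{1}{A + 0} = \frac{1}{A}$)
$\frac{P{\left(100 \right)}}{Z{\left(29,-23 \right)}} = \frac{1}{100 \left(\left(-23\right) 29\right)} = \frac{1}{100 \left(-667\right)} = \frac{1}{100} \left(- \frac{1}{667}\right) = - \frac{1}{66700}$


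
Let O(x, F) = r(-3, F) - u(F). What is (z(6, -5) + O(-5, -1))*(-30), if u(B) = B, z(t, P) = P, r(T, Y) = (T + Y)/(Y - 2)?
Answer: 80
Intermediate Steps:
r(T, Y) = (T + Y)/(-2 + Y)
O(x, F) = -F + (-3 + F)/(-2 + F) (O(x, F) = (-3 + F)/(-2 + F) - F = -F + (-3 + F)/(-2 + F))
(z(6, -5) + O(-5, -1))*(-30) = (-5 + (-3 - 1 - 1*(-1)*(-2 - 1))/(-2 - 1))*(-30) = (-5 + (-3 - 1 - 1*(-1)*(-3))/(-3))*(-30) = (-5 - (-3 - 1 - 3)/3)*(-30) = (-5 - ⅓*(-7))*(-30) = (-5 + 7/3)*(-30) = -8/3*(-30) = 80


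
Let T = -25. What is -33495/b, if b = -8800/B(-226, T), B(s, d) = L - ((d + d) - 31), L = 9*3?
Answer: 16443/40 ≈ 411.08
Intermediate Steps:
L = 27
B(s, d) = 58 - 2*d (B(s, d) = 27 - ((d + d) - 31) = 27 - (2*d - 31) = 27 - (-31 + 2*d) = 27 + (31 - 2*d) = 58 - 2*d)
b = -2200/27 (b = -8800/(58 - 2*(-25)) = -8800/(58 + 50) = -8800/108 = -8800*1/108 = -2200/27 ≈ -81.481)
-33495/b = -33495/(-2200/27) = -33495*(-27/2200) = 16443/40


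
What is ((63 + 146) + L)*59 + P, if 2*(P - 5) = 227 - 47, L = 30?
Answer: 14196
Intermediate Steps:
P = 95 (P = 5 + (227 - 47)/2 = 5 + (½)*180 = 5 + 90 = 95)
((63 + 146) + L)*59 + P = ((63 + 146) + 30)*59 + 95 = (209 + 30)*59 + 95 = 239*59 + 95 = 14101 + 95 = 14196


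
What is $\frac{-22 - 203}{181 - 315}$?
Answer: $\frac{225}{134} \approx 1.6791$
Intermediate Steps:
$\frac{-22 - 203}{181 - 315} = - \frac{225}{-134} = \left(-225\right) \left(- \frac{1}{134}\right) = \frac{225}{134}$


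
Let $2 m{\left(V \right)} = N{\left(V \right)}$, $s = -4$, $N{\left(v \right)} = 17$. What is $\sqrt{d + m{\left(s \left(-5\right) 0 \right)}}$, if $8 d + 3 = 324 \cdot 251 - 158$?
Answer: $\frac{\sqrt{162462}}{4} \approx 100.77$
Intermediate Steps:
$m{\left(V \right)} = \frac{17}{2}$ ($m{\left(V \right)} = \frac{1}{2} \cdot 17 = \frac{17}{2}$)
$d = \frac{81163}{8}$ ($d = - \frac{3}{8} + \frac{324 \cdot 251 - 158}{8} = - \frac{3}{8} + \frac{81324 - 158}{8} = - \frac{3}{8} + \frac{1}{8} \cdot 81166 = - \frac{3}{8} + \frac{40583}{4} = \frac{81163}{8} \approx 10145.0$)
$\sqrt{d + m{\left(s \left(-5\right) 0 \right)}} = \sqrt{\frac{81163}{8} + \frac{17}{2}} = \sqrt{\frac{81231}{8}} = \frac{\sqrt{162462}}{4}$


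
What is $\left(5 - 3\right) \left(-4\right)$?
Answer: $-8$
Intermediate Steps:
$\left(5 - 3\right) \left(-4\right) = 2 \left(-4\right) = -8$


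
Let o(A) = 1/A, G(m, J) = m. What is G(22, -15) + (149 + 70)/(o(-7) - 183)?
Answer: 26671/1282 ≈ 20.804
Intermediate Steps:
G(22, -15) + (149 + 70)/(o(-7) - 183) = 22 + (149 + 70)/(1/(-7) - 183) = 22 + 219/(-⅐ - 183) = 22 + 219/(-1282/7) = 22 + 219*(-7/1282) = 22 - 1533/1282 = 26671/1282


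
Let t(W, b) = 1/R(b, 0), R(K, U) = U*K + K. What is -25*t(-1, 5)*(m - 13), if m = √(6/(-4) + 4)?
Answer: 65 - 5*√10/2 ≈ 57.094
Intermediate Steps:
R(K, U) = K + K*U (R(K, U) = K*U + K = K + K*U)
t(W, b) = 1/b (t(W, b) = 1/(b*(1 + 0)) = 1/(b*1) = 1/b)
m = √10/2 (m = √(6*(-¼) + 4) = √(-3/2 + 4) = √(5/2) = √10/2 ≈ 1.5811)
-25*t(-1, 5)*(m - 13) = -25*(√10/2 - 13)/5 = -5*(-13 + √10/2) = -25*(-13/5 + √10/10) = 65 - 5*√10/2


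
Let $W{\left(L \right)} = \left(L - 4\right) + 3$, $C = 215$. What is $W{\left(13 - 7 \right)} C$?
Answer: $1075$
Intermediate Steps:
$W{\left(L \right)} = -1 + L$ ($W{\left(L \right)} = \left(-4 + L\right) + 3 = -1 + L$)
$W{\left(13 - 7 \right)} C = \left(-1 + \left(13 - 7\right)\right) 215 = \left(-1 + 6\right) 215 = 5 \cdot 215 = 1075$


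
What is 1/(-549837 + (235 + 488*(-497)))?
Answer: -1/792138 ≈ -1.2624e-6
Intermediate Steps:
1/(-549837 + (235 + 488*(-497))) = 1/(-549837 + (235 - 242536)) = 1/(-549837 - 242301) = 1/(-792138) = -1/792138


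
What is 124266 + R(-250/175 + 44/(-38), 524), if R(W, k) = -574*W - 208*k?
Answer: 318414/19 ≈ 16759.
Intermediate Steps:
124266 + R(-250/175 + 44/(-38), 524) = 124266 + (-574*(-250/175 + 44/(-38)) - 208*524) = 124266 + (-574*(-250*1/175 + 44*(-1/38)) - 108992) = 124266 + (-574*(-10/7 - 22/19) - 108992) = 124266 + (-574*(-344/133) - 108992) = 124266 + (28208/19 - 108992) = 124266 - 2042640/19 = 318414/19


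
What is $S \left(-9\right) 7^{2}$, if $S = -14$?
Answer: $6174$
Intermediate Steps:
$S \left(-9\right) 7^{2} = \left(-14\right) \left(-9\right) 7^{2} = 126 \cdot 49 = 6174$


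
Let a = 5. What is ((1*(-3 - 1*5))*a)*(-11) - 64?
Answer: 376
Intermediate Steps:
((1*(-3 - 1*5))*a)*(-11) - 64 = ((1*(-3 - 1*5))*5)*(-11) - 64 = ((1*(-3 - 5))*5)*(-11) - 64 = ((1*(-8))*5)*(-11) - 64 = -8*5*(-11) - 64 = -40*(-11) - 64 = 440 - 64 = 376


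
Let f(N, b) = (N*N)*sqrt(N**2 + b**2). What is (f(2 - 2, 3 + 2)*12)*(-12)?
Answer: 0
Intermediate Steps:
f(N, b) = N**2*sqrt(N**2 + b**2)
(f(2 - 2, 3 + 2)*12)*(-12) = (((2 - 2)**2*sqrt((2 - 2)**2 + (3 + 2)**2))*12)*(-12) = ((0**2*sqrt(0**2 + 5**2))*12)*(-12) = ((0*sqrt(0 + 25))*12)*(-12) = ((0*sqrt(25))*12)*(-12) = ((0*5)*12)*(-12) = (0*12)*(-12) = 0*(-12) = 0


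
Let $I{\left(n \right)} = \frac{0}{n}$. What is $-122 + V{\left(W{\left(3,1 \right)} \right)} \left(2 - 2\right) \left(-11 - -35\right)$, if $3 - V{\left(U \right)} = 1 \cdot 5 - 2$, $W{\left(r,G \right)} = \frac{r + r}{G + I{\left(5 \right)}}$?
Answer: $-122$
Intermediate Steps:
$I{\left(n \right)} = 0$
$W{\left(r,G \right)} = \frac{2 r}{G}$ ($W{\left(r,G \right)} = \frac{r + r}{G + 0} = \frac{2 r}{G}$)
$V{\left(U \right)} = 0$ ($V{\left(U \right)} = 3 - \left(1 \cdot 5 - 2\right) = 3 - \left(5 - 2\right) = 3 - 3 = 0$)
$-122 + V{\left(W{\left(3,1 \right)} \right)} \left(2 - 2\right) \left(-11 - -35\right) = -122 + 0 \left(2 - 2\right) \left(-11 - -35\right) = -122 + 0 \cdot 0 \left(-11 + 35\right) = -122 + 0 \cdot 24 = -122 + 0 = -122$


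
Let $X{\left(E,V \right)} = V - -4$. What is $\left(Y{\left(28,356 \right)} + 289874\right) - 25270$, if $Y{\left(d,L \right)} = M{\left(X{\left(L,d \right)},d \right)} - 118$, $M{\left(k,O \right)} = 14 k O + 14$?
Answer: $277044$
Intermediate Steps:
$X{\left(E,V \right)} = 4 + V$ ($X{\left(E,V \right)} = V + 4 = 4 + V$)
$M{\left(k,O \right)} = 14 + 14 O k$ ($M{\left(k,O \right)} = 14 O k + 14 = 14 + 14 O k$)
$Y{\left(d,L \right)} = -104 + 14 d \left(4 + d\right)$ ($Y{\left(d,L \right)} = \left(14 + 14 d \left(4 + d\right)\right) - 118 = -104 + 14 d \left(4 + d\right)$)
$\left(Y{\left(28,356 \right)} + 289874\right) - 25270 = \left(\left(-104 + 14 \cdot 28 \left(4 + 28\right)\right) + 289874\right) - 25270 = \left(\left(-104 + 14 \cdot 28 \cdot 32\right) + 289874\right) - 25270 = \left(\left(-104 + 12544\right) + 289874\right) - 25270 = \left(12440 + 289874\right) - 25270 = 302314 - 25270 = 277044$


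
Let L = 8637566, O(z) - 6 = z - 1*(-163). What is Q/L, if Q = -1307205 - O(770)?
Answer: -654072/4318783 ≈ -0.15145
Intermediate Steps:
O(z) = 169 + z (O(z) = 6 + (z - 1*(-163)) = 6 + (z + 163) = 6 + (163 + z) = 169 + z)
Q = -1308144 (Q = -1307205 - (169 + 770) = -1307205 - 1*939 = -1307205 - 939 = -1308144)
Q/L = -1308144/8637566 = -1308144*1/8637566 = -654072/4318783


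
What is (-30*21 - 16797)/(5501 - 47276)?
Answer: 5809/13925 ≈ 0.41716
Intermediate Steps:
(-30*21 - 16797)/(5501 - 47276) = (-630 - 16797)/(-41775) = -17427*(-1/41775) = 5809/13925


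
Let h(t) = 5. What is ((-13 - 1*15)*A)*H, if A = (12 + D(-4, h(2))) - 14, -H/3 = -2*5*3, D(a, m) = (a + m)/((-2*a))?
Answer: 4725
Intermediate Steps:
D(a, m) = -(a + m)/(2*a) (D(a, m) = (a + m)*(-1/(2*a)) = -(a + m)/(2*a))
H = 90 (H = -3*(-2*5)*3 = -(-30)*3 = -3*(-30) = 90)
A = -15/8 (A = (12 + (1/2)*(-1*(-4) - 1*5)/(-4)) - 14 = (12 + (1/2)*(-1/4)*(4 - 5)) - 14 = (12 + (1/2)*(-1/4)*(-1)) - 14 = (12 + 1/8) - 14 = 97/8 - 14 = -15/8 ≈ -1.8750)
((-13 - 1*15)*A)*H = ((-13 - 1*15)*(-15/8))*90 = ((-13 - 15)*(-15/8))*90 = -28*(-15/8)*90 = (105/2)*90 = 4725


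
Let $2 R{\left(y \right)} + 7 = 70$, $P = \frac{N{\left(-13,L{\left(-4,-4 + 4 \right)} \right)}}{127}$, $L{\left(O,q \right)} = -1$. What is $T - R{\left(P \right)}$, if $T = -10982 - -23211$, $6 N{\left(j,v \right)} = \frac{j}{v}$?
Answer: $\frac{24395}{2} \approx 12198.0$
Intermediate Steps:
$N{\left(j,v \right)} = \frac{j}{6 v}$ ($N{\left(j,v \right)} = \frac{j \frac{1}{v}}{6} = \frac{j}{6 v}$)
$P = \frac{13}{762}$ ($P = \frac{\frac{1}{6} \left(-13\right) \frac{1}{-1}}{127} = \frac{1}{6} \left(-13\right) \left(-1\right) \frac{1}{127} = \frac{13}{6} \cdot \frac{1}{127} = \frac{13}{762} \approx 0.01706$)
$R{\left(y \right)} = \frac{63}{2}$ ($R{\left(y \right)} = - \frac{7}{2} + \frac{1}{2} \cdot 70 = - \frac{7}{2} + 35 = \frac{63}{2}$)
$T = 12229$ ($T = -10982 + 23211 = 12229$)
$T - R{\left(P \right)} = 12229 - \frac{63}{2} = \frac{24395}{2}$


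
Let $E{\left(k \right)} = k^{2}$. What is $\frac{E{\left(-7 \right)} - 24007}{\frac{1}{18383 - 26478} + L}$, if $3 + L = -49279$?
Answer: $\frac{193940010}{398937791} \approx 0.48614$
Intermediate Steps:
$L = -49282$ ($L = -3 - 49279 = -49282$)
$\frac{E{\left(-7 \right)} - 24007}{\frac{1}{18383 - 26478} + L} = \frac{\left(-7\right)^{2} - 24007}{\frac{1}{18383 - 26478} - 49282} = \frac{49 - 24007}{\frac{1}{-8095} - 49282} = - \frac{23958}{- \frac{1}{8095} - 49282} = - \frac{23958}{- \frac{398937791}{8095}} = \left(-23958\right) \left(- \frac{8095}{398937791}\right) = \frac{193940010}{398937791}$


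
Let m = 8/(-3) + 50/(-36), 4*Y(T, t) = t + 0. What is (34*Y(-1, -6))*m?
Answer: 1241/6 ≈ 206.83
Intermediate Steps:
Y(T, t) = t/4 (Y(T, t) = (t + 0)/4 = t/4)
m = -73/18 (m = 8*(-1/3) + 50*(-1/36) = -8/3 - 25/18 = -73/18 ≈ -4.0556)
(34*Y(-1, -6))*m = (34*((1/4)*(-6)))*(-73/18) = (34*(-3/2))*(-73/18) = -51*(-73/18) = 1241/6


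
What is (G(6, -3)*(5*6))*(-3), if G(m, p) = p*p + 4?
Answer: -1170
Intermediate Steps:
G(m, p) = 4 + p² (G(m, p) = p² + 4 = 4 + p²)
(G(6, -3)*(5*6))*(-3) = ((4 + (-3)²)*(5*6))*(-3) = ((4 + 9)*30)*(-3) = (13*30)*(-3) = 390*(-3) = -1170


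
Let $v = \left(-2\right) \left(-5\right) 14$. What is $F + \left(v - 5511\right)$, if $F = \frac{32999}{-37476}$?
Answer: $- \frac{201316595}{37476} \approx -5371.9$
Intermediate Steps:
$v = 140$ ($v = 10 \cdot 14 = 140$)
$F = - \frac{32999}{37476}$ ($F = 32999 \left(- \frac{1}{37476}\right) = - \frac{32999}{37476} \approx -0.88054$)
$F + \left(v - 5511\right) = - \frac{32999}{37476} + \left(140 - 5511\right) = - \frac{32999}{37476} - 5371 = - \frac{201316595}{37476}$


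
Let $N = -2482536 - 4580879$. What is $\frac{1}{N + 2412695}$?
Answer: $- \frac{1}{4650720} \approx -2.1502 \cdot 10^{-7}$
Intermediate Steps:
$N = -7063415$
$\frac{1}{N + 2412695} = \frac{1}{-7063415 + 2412695} = \frac{1}{-4650720} = - \frac{1}{4650720}$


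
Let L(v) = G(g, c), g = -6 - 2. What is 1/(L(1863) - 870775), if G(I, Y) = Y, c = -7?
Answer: -1/870782 ≈ -1.1484e-6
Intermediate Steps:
g = -8
L(v) = -7
1/(L(1863) - 870775) = 1/(-7 - 870775) = 1/(-870782) = -1/870782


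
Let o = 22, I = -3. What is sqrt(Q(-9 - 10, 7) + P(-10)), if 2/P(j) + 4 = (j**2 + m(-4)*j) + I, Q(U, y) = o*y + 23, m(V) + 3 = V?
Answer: sqrt(4703039)/163 ≈ 13.305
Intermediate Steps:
m(V) = -3 + V
Q(U, y) = 23 + 22*y (Q(U, y) = 22*y + 23 = 23 + 22*y)
P(j) = 2/(-7 + j**2 - 7*j) (P(j) = 2/(-4 + ((j**2 + (-3 - 4)*j) - 3)) = 2/(-4 + ((j**2 - 7*j) - 3)) = 2/(-4 + (-3 + j**2 - 7*j)) = 2/(-7 + j**2 - 7*j))
sqrt(Q(-9 - 10, 7) + P(-10)) = sqrt((23 + 22*7) + 2/(-7 + (-10)**2 - 7*(-10))) = sqrt((23 + 154) + 2/(-7 + 100 + 70)) = sqrt(177 + 2/163) = sqrt(28853/163) = sqrt(4703039)/163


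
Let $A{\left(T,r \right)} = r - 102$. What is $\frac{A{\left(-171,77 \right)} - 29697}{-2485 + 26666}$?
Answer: $- \frac{29722}{24181} \approx -1.2291$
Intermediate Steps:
$A{\left(T,r \right)} = -102 + r$ ($A{\left(T,r \right)} = r - 102 = -102 + r$)
$\frac{A{\left(-171,77 \right)} - 29697}{-2485 + 26666} = \frac{\left(-102 + 77\right) - 29697}{-2485 + 26666} = \frac{-25 - 29697}{24181} = \left(-29722\right) \frac{1}{24181} = - \frac{29722}{24181}$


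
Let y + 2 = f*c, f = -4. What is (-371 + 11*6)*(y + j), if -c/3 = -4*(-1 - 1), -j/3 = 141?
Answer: 100345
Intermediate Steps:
j = -423 (j = -3*141 = -423)
c = -24 (c = -(-12)*(-1 - 1) = -(-12)*(-2) = -3*8 = -24)
y = 94 (y = -2 - 4*(-24) = -2 + 96 = 94)
(-371 + 11*6)*(y + j) = (-371 + 11*6)*(94 - 423) = (-371 + 66)*(-329) = -305*(-329) = 100345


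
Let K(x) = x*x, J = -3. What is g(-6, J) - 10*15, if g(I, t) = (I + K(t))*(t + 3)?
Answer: -150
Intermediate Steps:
K(x) = x²
g(I, t) = (3 + t)*(I + t²) (g(I, t) = (I + t²)*(t + 3) = (I + t²)*(3 + t) = (3 + t)*(I + t²))
g(-6, J) - 10*15 = ((-3)³ + 3*(-6) + 3*(-3)² - 6*(-3)) - 10*15 = (-27 - 18 + 3*9 + 18) - 150 = (-27 - 18 + 27 + 18) - 150 = 0 - 150 = -150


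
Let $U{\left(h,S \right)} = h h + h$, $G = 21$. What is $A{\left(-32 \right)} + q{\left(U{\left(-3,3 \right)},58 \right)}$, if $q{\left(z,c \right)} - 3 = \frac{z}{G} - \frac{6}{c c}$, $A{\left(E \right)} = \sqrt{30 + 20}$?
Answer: $\frac{38665}{11774} + 5 \sqrt{2} \approx 10.355$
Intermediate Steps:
$A{\left(E \right)} = 5 \sqrt{2}$ ($A{\left(E \right)} = \sqrt{50} = 5 \sqrt{2}$)
$U{\left(h,S \right)} = h + h^{2}$ ($U{\left(h,S \right)} = h^{2} + h = h + h^{2}$)
$q{\left(z,c \right)} = 3 - \frac{6}{c^{2}} + \frac{z}{21}$ ($q{\left(z,c \right)} = 3 + \left(\frac{z}{21} - \frac{6}{c c}\right) = 3 + \left(z \frac{1}{21} - \frac{6}{c^{2}}\right) = 3 + \left(\frac{z}{21} - \frac{6}{c^{2}}\right) = 3 + \left(- \frac{6}{c^{2}} + \frac{z}{21}\right) = 3 - \frac{6}{c^{2}} + \frac{z}{21}$)
$A{\left(-32 \right)} + q{\left(U{\left(-3,3 \right)},58 \right)} = 5 \sqrt{2} + \left(3 - \frac{6}{3364} + \frac{\left(-3\right) \left(1 - 3\right)}{21}\right) = 5 \sqrt{2} + \left(3 - \frac{3}{1682} + \frac{\left(-3\right) \left(-2\right)}{21}\right) = 5 \sqrt{2} + \left(3 - \frac{3}{1682} + \frac{1}{21} \cdot 6\right) = 5 \sqrt{2} + \left(3 - \frac{3}{1682} + \frac{2}{7}\right) = 5 \sqrt{2} + \frac{38665}{11774} = \frac{38665}{11774} + 5 \sqrt{2}$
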